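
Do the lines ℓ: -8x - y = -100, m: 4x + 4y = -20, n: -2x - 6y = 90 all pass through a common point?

Yes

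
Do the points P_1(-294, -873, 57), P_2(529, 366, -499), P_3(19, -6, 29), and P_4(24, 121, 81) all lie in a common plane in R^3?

Yes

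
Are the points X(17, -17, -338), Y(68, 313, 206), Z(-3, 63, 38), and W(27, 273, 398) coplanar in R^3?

A normal to the plane through X, Y, Z is n = XY × XZ = (80560, -30056, 10680).
The plane has equation n·P = -1729368. For W: n·W = -1779528.
-1779528 ≠ -1729368, so W is off the plane.

No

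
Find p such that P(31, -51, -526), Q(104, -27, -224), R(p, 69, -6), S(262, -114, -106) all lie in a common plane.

51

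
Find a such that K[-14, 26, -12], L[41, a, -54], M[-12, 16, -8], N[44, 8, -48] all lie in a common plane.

23

Normal to plane KMN: n = (432, 304, 544); plane equation n·P = -4672.
Requiring n·L = -4672: (304)a + (-11664) = -4672.
So a = 23.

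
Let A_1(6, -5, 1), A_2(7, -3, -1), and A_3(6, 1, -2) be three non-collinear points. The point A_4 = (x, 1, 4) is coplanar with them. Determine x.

A normal to the plane is n = A_1A_2 × A_1A_3 = (6, 3, 6).
A_4 lies in the plane iff n · A_1A_4 = 0.
This gives (6)x + (0) = 0, so x = 0.

0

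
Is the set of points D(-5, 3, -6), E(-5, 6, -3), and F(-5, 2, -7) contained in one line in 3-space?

DE = (0, 3, 3), DF = (0, -1, -1).
Each component of DF is -1/3 times the corresponding component of DE, so DF = -1/3·DE and the points are collinear.

Yes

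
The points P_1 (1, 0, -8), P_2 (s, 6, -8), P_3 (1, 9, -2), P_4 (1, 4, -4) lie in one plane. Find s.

1

Normal to plane P_1P_3P_4: n = (12, 0, 0); plane equation n·P = 12.
Requiring n·P_2 = 12: (12)s + (0) = 12.
So s = 1.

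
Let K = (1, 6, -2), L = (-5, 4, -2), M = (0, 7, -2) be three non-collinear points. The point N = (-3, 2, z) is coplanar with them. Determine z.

A normal to the plane is n = KL × KM = (0, 0, -8).
N lies in the plane iff n · KN = 0.
This gives (-8)z + (-16) = 0, so z = -2.

-2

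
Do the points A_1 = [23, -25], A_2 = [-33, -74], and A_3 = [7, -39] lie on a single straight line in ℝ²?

Yes

A_1A_2 = (-56, -49), A_1A_3 = (-16, -14).
det[A_1A_2; A_1A_3] = (-56)(-14) − (-49)(-16) = 0.
The determinant is zero, so the points are collinear.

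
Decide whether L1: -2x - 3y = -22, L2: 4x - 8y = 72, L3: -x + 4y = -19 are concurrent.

No

Intersecting L1 and L2: solving the 2×2 system gives (x, y) = (14, -2).
Substitute into L3: (-1)(14) + (4)(-2) = -22.
But L3 requires -19 ≠ -22, so the three lines have no common point.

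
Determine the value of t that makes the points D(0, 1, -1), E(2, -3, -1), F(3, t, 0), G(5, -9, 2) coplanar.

Coplanarity ⇔ det[DE; DF; DG] = 0.
Expanding, this is linear in t: (6)t + (30) = 0.
So t = -5.

-5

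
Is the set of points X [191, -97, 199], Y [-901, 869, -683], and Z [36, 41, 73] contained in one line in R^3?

XY = (-1092, 966, -882), XZ = (-155, 138, -126).
XY × XZ = (0, -882, -966).
The cross product is nonzero, so the points do not lie on one line.

No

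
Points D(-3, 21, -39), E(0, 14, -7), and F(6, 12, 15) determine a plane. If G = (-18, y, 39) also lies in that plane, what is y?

The plane through D, E, F has equation −90x + 126y + 36z = 1512.
Substituting G: (126)y + (3024) = 1512, so y = -12.

-12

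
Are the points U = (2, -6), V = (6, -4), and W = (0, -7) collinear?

Yes

UV = (4, 2), UW = (-2, -1).
det[UV; UW] = (4)(-1) − (2)(-2) = 0.
The determinant is zero, so the points are collinear.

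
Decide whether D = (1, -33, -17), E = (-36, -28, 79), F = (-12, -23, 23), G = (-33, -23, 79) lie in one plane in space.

No

A normal to the plane through D, E, F is n = DE × DF = (-760, 232, -305).
The plane has equation n·P = -3231. For G: n·G = -4351.
-4351 ≠ -3231, so G is off the plane.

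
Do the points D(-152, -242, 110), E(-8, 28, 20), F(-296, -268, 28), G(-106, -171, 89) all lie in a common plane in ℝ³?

No

The four points are coplanar iff the 3×3 determinant with rows DE, DF, DG is zero.
Rows: (144, 270, -90), (-144, -26, -82), (46, 71, -21).
Expanding along the first row: (144)(6368) − (270)(6796) + (-90)(-9028) = -105408.
Nonzero ⇒ not coplanar.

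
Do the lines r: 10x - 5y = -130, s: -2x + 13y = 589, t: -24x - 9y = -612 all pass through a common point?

Intersecting r and s: solving the 2×2 system gives (x, y) = (251/24, 563/12).
Substitute into t: (-24)(251/24) + (-9)(563/12) = -2693/4.
But t requires -612 ≠ -2693/4, so the three lines have no common point.

No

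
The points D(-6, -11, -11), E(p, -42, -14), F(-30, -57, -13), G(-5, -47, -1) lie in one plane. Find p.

-25

Normal to plane DFG: n = (-532, 238, 910); plane equation n·P = -9436.
Requiring n·E = -9436: (-532)p + (-22736) = -9436.
So p = -25.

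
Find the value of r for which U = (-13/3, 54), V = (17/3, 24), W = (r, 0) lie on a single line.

The three points are collinear iff det[UV; UW] = 0.
This determinant is linear in r: (30)r + (-410) = 0, so r = 41/3.

41/3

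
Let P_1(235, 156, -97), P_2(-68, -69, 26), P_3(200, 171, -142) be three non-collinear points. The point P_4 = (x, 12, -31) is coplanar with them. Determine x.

A normal to the plane is n = P_1P_2 × P_1P_3 = (8280, -17940, -12420).
P_4 lies in the plane iff n · P_1P_4 = 0.
This gives (8280)x + (-182160) = 0, so x = 22.

22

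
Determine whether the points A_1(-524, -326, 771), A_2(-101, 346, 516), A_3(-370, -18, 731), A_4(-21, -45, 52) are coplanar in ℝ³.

A normal to the plane through A_1, A_2, A_3 is n = A_1A_2 × A_1A_3 = (51660, -22350, 26796).
The plane has equation n·P = 875976. For A_4: n·A_4 = 1314282.
1314282 ≠ 875976, so A_4 is off the plane.

No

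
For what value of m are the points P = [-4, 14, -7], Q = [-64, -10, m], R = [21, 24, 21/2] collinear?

-49

Collinearity requires PQ × PR = 0; each component is linear in m.
The x-component gives (-10)m + (-490) = 0, so m = -49.
The remaining components then also vanish.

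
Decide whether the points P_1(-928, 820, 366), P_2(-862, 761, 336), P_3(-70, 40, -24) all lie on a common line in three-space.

P_1P_2 = (66, -59, -30), P_1P_3 = (858, -780, -390).
P_1P_2 × P_1P_3 = (-390, 0, -858).
The cross product is nonzero, so the points do not lie on one line.

No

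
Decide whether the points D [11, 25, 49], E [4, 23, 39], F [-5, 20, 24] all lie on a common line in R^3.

DE = (-7, -2, -10), DF = (-16, -5, -25).
DE × DF = (0, -15, 3).
The cross product is nonzero, so the points do not lie on one line.

No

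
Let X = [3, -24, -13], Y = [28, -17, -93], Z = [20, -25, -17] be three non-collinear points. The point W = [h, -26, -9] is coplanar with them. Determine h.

21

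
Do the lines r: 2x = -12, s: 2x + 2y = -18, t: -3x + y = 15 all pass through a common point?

Yes

Intersecting r and s: solving the 2×2 system gives (x, y) = (-6, -3).
Substitute into t: (-3)(-6) + (1)(-3) = 15.
This equals 15, so (-6, -3) lies on all three lines and they are concurrent.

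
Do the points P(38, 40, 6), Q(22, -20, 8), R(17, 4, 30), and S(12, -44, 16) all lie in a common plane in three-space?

With P as base: PQ = (-16, -60, 2), PR = (-21, -36, 24), PS = (-26, -84, 10).
PR × PS = (1656, -414, 828).
PQ · (PR × PS) = 0.
The scalar triple product vanishes, so the four points are coplanar.

Yes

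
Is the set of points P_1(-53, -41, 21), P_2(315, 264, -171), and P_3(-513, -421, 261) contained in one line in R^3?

P_1P_2 = (368, 305, -192), P_1P_3 = (-460, -380, 240).
Comparing components 2 and 3: (305)(240) − (-192)(-380) = 240 ≠ 0, so P_1P_2 and P_1P_3 are not parallel and the points are not collinear.

No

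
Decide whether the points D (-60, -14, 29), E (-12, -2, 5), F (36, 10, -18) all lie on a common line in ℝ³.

DE = (48, 12, -24), DF = (96, 24, -47).
Comparing components 2 and 3: (12)(-47) − (-24)(24) = 12 ≠ 0, so DE and DF are not parallel and the points are not collinear.

No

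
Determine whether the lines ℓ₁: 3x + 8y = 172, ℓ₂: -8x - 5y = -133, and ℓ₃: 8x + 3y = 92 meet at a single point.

Intersecting ℓ₁ and ℓ₂: solving the 2×2 system gives (x, y) = (204/49, 977/49).
Substitute into ℓ₃: (8)(204/49) + (3)(977/49) = 4563/49.
But ℓ₃ requires 92 ≠ 4563/49, so the three lines have no common point.

No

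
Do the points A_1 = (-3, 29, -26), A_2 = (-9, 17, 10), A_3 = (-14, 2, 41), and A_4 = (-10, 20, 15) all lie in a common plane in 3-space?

The four points are coplanar iff the 3×3 determinant with rows A_1A_2, A_1A_3, A_1A_4 is zero.
Rows: (-6, -12, 36), (-11, -27, 67), (-7, -9, 41).
Expanding along the first row: (-6)(-504) − (-12)(18) + (36)(-90) = 0.
Zero determinant ⇒ coplanar.

Yes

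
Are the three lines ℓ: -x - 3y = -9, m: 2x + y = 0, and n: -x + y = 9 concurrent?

Intersecting ℓ and m: solving the 2×2 system gives (x, y) = (-9/5, 18/5).
Substitute into n: (-1)(-9/5) + (1)(18/5) = 27/5.
But n requires 9 ≠ 27/5, so the three lines have no common point.

No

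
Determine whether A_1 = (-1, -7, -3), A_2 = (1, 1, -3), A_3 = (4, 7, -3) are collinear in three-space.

No

A_1A_2 = (2, 8, 0), A_1A_3 = (5, 14, 0).
A_1A_2 × A_1A_3 = (0, 0, -12).
The cross product is nonzero, so the points do not lie on one line.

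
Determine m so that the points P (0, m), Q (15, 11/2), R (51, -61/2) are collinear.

41/2

Collinearity: (P − Q) must be parallel to (R − Q) = (36, -36).
Cross-multiplying the components: (m − 11/2)·(36) = (-15)·(-36).
Solving gives m = 41/2.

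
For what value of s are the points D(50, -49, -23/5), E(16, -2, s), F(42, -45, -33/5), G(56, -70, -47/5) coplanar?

-13/5

The points are coplanar iff DE · (DF × DG) = 0.
Expanding, this is linear in s: (144)s + (1872/5) = 0.
So s = -13/5.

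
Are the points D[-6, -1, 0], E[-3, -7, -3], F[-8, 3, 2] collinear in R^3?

Yes

DE = (3, -6, -3), DF = (-2, 4, 2).
DE × DF = (0, 0, 0).
The cross product vanishes, so the three points are collinear.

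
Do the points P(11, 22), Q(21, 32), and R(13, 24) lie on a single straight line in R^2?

PQ = (10, 10), PR = (2, 2).
det[PQ; PR] = (10)(2) − (10)(2) = 0.
The determinant is zero, so the points are collinear.

Yes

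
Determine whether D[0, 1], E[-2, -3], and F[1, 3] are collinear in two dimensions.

Yes

DE = (-2, -4), DF = (1, 2).
det[DE; DF] = (-2)(2) − (-4)(1) = 0.
The determinant is zero, so the points are collinear.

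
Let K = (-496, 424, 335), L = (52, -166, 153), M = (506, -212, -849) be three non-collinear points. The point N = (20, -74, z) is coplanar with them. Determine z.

53

The plane through K, L, M has equation 582808x + 466468y + 242652z = -10001916.
Substituting N: (242652)z + (-22862472) = -10001916, so z = 53.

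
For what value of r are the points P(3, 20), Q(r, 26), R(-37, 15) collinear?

Collinearity: (Q − P) must be parallel to (R − P) = (-40, -5).
Cross-multiplying the components: (r − 3)·(-5) = (6)·(-40).
Solving gives r = 51.

51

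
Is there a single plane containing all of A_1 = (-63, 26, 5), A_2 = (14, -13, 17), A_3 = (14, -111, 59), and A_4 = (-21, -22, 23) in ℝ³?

Yes

The four points are coplanar iff the 3×3 determinant with rows A_1A_2, A_1A_3, A_1A_4 is zero.
Rows: (77, -39, 12), (77, -137, 54), (42, -48, 18).
Expanding along the first row: (77)(126) − (-39)(-882) + (12)(2058) = 0.
Zero determinant ⇒ coplanar.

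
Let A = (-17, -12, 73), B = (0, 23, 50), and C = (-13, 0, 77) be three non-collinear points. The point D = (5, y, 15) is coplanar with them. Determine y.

A normal to the plane is n = AB × AC = (416, -160, 64).
D lies in the plane iff n · AD = 0.
This gives (-160)y + (3520) = 0, so y = 22.

22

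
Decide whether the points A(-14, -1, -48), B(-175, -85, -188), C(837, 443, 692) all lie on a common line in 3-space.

Yes

AB = (-161, -84, -140), AC = (851, 444, 740).
AB × AC = (0, 0, 0).
The cross product vanishes, so the three points are collinear.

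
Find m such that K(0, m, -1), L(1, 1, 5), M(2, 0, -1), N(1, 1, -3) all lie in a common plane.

The points are coplanar iff KL · (KM × KN) = 0.
Expanding, this is linear in m: (-8)m + (16) = 0.
So m = 2.

2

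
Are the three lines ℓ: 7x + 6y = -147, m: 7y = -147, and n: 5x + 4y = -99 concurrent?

Yes

The three lines meet at one point iff the augmented coefficient matrix [aᵢ bᵢ cᵢ] has rank < 3, i.e. its determinant vanishes.
Here the determinant is 0.
It vanishes, so the lines are concurrent at (-3, -21).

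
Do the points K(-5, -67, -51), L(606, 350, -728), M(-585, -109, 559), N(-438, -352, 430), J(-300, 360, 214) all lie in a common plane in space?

The plane through K, L, M has normal n = KL × KM = (225936, 19950, 216198) and equation n·P = -13492428.
Checking the remaining points: n·N = -13017228, n·J = -14332428.
Since n·N = -13017228 ≠ -13492428, N is off the plane and the points are not all coplanar.

No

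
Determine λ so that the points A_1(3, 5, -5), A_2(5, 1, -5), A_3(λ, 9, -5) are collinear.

1

Direction A_1A_2 = (2, -4, 0). From the y-coordinate of A_3, the parameter along the line is τ = (9 − 5)/(-4) = -1.
Then λ = 3 + (-1)·(2) = 1.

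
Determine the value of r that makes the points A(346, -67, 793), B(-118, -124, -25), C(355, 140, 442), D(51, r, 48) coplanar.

23

Normal to plane ABC: n = (189333, -170226, -95535); plane equation n·P = 1155105.
Requiring n·D = 1155105: (-170226)r + (5070303) = 1155105.
So r = 23.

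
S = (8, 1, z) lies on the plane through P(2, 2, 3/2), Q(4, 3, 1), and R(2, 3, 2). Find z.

-2

Coplanarity requires PQ · (PR × PS) = 0.
PQ = (2, 1, -1/2), PR = (0, 1, 1/2); the triple product is linear in z with coefficient 2 and constant term 4.
Setting it to zero: z = -2.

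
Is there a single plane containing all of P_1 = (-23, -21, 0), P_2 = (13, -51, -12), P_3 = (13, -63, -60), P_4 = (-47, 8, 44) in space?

Yes

With P_1 as base: P_1P_2 = (36, -30, -12), P_1P_3 = (36, -42, -60), P_1P_4 = (-24, 29, 44).
P_1P_3 × P_1P_4 = (-108, -144, 36).
P_1P_2 · (P_1P_3 × P_1P_4) = 0.
The scalar triple product vanishes, so the four points are coplanar.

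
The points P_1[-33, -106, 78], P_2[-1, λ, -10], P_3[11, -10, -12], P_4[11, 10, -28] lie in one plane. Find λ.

-8

Normal to plane P_1P_3P_4: n = (264, 704, 880); plane equation n·P = -14696.
Requiring n·P_2 = -14696: (704)λ + (-9064) = -14696.
So λ = -8.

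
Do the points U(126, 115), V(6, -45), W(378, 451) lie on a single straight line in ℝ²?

UV = (-120, -160), UW = (252, 336).
det[UV; UW] = (-120)(336) − (-160)(252) = 0.
The determinant is zero, so the points are collinear.

Yes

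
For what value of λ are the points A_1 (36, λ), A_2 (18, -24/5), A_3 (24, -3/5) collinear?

Collinearity: (A_1 − A_2) must be parallel to (A_3 − A_2) = (6, 21/5).
Cross-multiplying the components: (λ − (-24/5))·(6) = (18)·(21/5).
Solving gives λ = 39/5.

39/5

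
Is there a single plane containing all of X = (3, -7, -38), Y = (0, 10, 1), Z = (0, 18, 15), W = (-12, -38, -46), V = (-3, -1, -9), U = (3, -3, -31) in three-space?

Yes

The plane through X, Y, Z has normal n = XY × XZ = (-74, 42, -24) and equation n·P = 396.
Checking the remaining points: n·W = 396, n·V = 396, n·U = 396.
All equal 396, so all 6 points lie in one plane.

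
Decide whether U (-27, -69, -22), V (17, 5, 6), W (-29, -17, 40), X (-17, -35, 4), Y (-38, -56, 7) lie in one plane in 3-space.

The plane through U, V, W has normal n = UV × UW = (3132, -2784, 2436) and equation n·P = 53940.
Checking the remaining points: n·X = 53940, n·Y = 53940.
All equal 53940, so all 5 points lie in one plane.

Yes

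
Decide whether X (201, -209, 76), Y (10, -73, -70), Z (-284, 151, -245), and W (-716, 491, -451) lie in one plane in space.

No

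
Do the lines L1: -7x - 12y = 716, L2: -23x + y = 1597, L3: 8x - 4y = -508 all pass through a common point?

No

Lines aᵢx + bᵢy = cᵢ with pairwise distinct directions are concurrent exactly when det[aᵢ bᵢ cᵢ] = 0.
Here the determinant is 5880.
Nonzero, so no common point exists.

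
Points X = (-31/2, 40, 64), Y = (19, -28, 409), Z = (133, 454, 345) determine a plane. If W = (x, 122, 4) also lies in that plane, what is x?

-7/2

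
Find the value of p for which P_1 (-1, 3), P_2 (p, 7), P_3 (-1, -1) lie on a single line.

Collinearity: (P_2 − P_1) must be parallel to (P_3 − P_1) = (0, -4).
Cross-multiplying the components: (p − (-1))·(-4) = (4)·(0).
Solving gives p = -1.

-1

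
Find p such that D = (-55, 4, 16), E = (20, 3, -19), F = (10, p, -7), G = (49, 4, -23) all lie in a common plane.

Normal to plane DEG: n = (39, -715, 104); plane equation n·P = -3341.
Requiring n·F = -3341: (-715)p + (-338) = -3341.
So p = 21/5.

21/5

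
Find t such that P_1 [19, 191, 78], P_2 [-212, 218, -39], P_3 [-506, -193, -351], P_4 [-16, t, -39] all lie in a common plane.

The points are coplanar iff P_1P_2 · (P_1P_3 × P_1P_4) = 0.
Expanding, this is linear in t: (-37674)t + (-2863224) = 0.
So t = -76.

-76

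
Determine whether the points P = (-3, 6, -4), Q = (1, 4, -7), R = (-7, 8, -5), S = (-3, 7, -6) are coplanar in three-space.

No

A normal to the plane through P, Q, R is n = PQ × PR = (8, 16, 0).
The plane has equation n·X = 72. For S: n·S = 88.
88 ≠ 72, so S is off the plane.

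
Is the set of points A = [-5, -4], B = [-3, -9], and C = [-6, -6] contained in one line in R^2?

AB = (2, -5), AC = (-1, -2).
If collinear, AC would be a scalar multiple of AB. But (2)·(-2) ≠ (-5)·(-1) (difference -9), so they are not parallel; the points are not collinear.

No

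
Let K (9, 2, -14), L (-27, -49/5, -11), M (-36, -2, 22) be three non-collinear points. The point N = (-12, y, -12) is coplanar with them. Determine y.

Coplanarity requires KL · (KM × KN) = 0.
KL = (-36, -59/5, 3), KM = (-45, -4, 36); the triple product is linear in y with coefficient 1161 and constant term 27864/5.
Setting it to zero: y = -24/5.

-24/5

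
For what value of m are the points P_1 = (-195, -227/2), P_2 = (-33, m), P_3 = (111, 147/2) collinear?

-29/2

The three points are collinear iff det[P_1P_2; P_1P_3] = 0.
This determinant is linear in m: (-306)m + (-4437) = 0, so m = -29/2.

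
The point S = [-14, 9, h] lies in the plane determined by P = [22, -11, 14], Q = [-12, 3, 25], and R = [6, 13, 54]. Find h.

Coplanarity requires PQ · (PR × PS) = 0.
PQ = (-34, 14, 11), PR = (-16, 24, 40); the triple product is linear in h with coefficient -592 and constant term 21312.
Setting it to zero: h = 36.

36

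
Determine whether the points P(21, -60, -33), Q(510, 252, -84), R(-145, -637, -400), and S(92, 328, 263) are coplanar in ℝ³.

The four points are coplanar iff the 3×3 determinant with rows PQ, PR, PS is zero.
Rows: (489, 312, -51), (-166, -577, -367), (71, 388, 296).
Expanding along the first row: (489)(-28396) − (312)(-23079) + (-51)(-23441) = -5489505.
Nonzero ⇒ not coplanar.

No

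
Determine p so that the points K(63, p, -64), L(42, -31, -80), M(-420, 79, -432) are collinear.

Collinearity requires KL × KM = 0; each component is linear in p.
The x-component gives (352)p + (12672) = 0, so p = -36.
The remaining components then also vanish.

-36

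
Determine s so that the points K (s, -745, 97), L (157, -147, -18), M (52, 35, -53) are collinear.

502

Collinearity requires KL × KM = 0; each component is linear in s.
The y-component gives (-35)s + (17570) = 0, so s = 502.
The remaining components then also vanish.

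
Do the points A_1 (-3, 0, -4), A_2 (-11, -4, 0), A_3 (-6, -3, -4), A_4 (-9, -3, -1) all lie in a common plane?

Yes

With A_1 as base: A_1A_2 = (-8, -4, 4), A_1A_3 = (-3, -3, 0), A_1A_4 = (-6, -3, 3).
A_1A_3 × A_1A_4 = (-9, 9, -9).
A_1A_2 · (A_1A_3 × A_1A_4) = 0.
The scalar triple product vanishes, so the four points are coplanar.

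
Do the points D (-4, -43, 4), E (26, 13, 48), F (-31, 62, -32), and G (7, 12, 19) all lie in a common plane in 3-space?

No

With D as base: DE = (30, 56, 44), DF = (-27, 105, -36), DG = (11, 55, 15).
DF × DG = (3555, 9, -2640).
DE · (DF × DG) = -9006.
Since -9006 ≠ 0, the four points are not coplanar.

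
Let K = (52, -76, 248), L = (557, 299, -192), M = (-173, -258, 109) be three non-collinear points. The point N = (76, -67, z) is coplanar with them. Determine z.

29

Coplanarity requires KL · (KM × KN) = 0.
KL = (505, 375, -440), KM = (-225, -182, -139); the triple product is linear in z with coefficient -7535 and constant term 218515.
Setting it to zero: z = 29.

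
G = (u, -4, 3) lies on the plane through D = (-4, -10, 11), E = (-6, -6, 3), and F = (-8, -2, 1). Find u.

-7

The plane through D, E, F has equation 24x + 12y = -216.
Substituting G: (24)u + (-48) = -216, so u = -7.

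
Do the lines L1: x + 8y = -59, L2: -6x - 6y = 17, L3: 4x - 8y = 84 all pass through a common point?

The three lines meet at one point iff the augmented coefficient matrix [aᵢ bᵢ cᵢ] has rank < 3, i.e. its determinant vanishes.
Here the determinant is -40.
Nonzero, so no common point exists.

No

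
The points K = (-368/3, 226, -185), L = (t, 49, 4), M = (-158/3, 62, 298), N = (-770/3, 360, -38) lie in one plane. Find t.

The points are coplanar iff KL · (KM × KN) = 0.
Expanding, this is linear in t: (-88830)t + (0) = 0.
So t = 0.

0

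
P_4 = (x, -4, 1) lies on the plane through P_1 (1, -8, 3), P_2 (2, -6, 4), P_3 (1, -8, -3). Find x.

The plane through P_1, P_2, P_3 has equation −12x + 6y = -60.
Substituting P_4: (-12)x + (-24) = -60, so x = 3.

3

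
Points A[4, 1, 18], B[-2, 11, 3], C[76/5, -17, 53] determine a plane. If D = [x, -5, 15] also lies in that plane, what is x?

Coplanarity requires AB · (AC × AD) = 0.
AB = (-6, 10, -15), AC = (56/5, -18, 35); the triple product is linear in x with coefficient 80 and constant term -560.
Setting it to zero: x = 7.

7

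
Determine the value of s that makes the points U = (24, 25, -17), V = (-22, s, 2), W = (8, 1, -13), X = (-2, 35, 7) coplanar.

-23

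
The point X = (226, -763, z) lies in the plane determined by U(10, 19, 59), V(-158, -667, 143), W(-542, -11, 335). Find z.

The plane through U, V, W has equation −186816x − 373632z = -23912448.
Substituting X: (-373632)z + (-42220416) = -23912448, so z = -49.

-49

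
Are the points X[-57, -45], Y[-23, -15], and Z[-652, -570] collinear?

XY = (34, 30), XZ = (-595, -525).
Twice the signed area of △XYZ is (34)(-525) − (30)(-595) = 0.
The triangle is degenerate (zero area), so the points are collinear.

Yes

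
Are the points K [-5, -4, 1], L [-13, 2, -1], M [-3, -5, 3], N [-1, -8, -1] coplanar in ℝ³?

A normal to the plane through K, L, M is n = KL × KM = (10, 12, -4).
The plane has equation n·P = -102. For N: n·N = -102.
Equal, so N lies in the plane and all four are coplanar.

Yes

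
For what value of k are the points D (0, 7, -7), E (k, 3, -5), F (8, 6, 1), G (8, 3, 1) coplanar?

2

The points are coplanar iff DE · (DF × DG) = 0.
Expanding, this is linear in k: (24)k + (-48) = 0.
So k = 2.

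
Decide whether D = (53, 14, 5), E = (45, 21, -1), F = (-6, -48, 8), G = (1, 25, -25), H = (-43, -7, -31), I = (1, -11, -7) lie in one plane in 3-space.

No

The plane through D, E, F has normal n = DE × DF = (-351, 378, 909) and equation n·P = -8766.
Checking the remaining points: n·G = -13626, n·H = -15732, n·I = -10872.
Since n·G = -13626 ≠ -8766, G is off the plane and the points are not all coplanar.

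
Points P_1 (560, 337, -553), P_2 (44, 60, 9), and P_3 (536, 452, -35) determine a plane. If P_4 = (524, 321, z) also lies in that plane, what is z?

-501

A normal to the plane is n = P_1P_2 × P_1P_3 = (-208116, 253800, -65988).
P_4 lies in the plane iff n · P_1P_4 = 0.
This gives (-65988)z + (-33059988) = 0, so z = -501.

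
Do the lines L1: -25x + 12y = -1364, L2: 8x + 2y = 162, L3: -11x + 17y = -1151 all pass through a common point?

Yes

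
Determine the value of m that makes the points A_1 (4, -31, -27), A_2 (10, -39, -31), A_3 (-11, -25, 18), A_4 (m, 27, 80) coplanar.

-59

Normal to plane A_1A_2A_3: n = (-336, -210, -84); plane equation n·P = 7434.
Requiring n·A_4 = 7434: (-336)m + (-12390) = 7434.
So m = -59.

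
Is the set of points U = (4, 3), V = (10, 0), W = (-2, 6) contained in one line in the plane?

UV = (6, -3), UW = (-6, 3).
Checking proportionality: UW = -1·UV, so the vectors are parallel and the points are collinear.

Yes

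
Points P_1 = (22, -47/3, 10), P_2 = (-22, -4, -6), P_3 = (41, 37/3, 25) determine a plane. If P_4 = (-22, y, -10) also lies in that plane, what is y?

The plane through P_1, P_2, P_3 has equation 623x + 356y − (4361/3)z = -6408.
Substituting P_4: (356)y + (2492/3) = -6408, so y = -61/3.

-61/3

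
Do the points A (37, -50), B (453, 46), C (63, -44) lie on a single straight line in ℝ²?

Yes

AB = (416, 96), AC = (26, 6).
det[AB; AC] = (416)(6) − (96)(26) = 0.
The determinant is zero, so the points are collinear.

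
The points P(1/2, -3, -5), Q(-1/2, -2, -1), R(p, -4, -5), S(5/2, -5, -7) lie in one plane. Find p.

3/2

The points are coplanar iff PQ · (PR × PS) = 0.
Expanding, this is linear in p: (-6)p + (9) = 0.
So p = 3/2.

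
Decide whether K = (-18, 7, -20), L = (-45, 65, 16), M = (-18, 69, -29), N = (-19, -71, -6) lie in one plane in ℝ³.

A normal to the plane through K, L, M is n = KL × KM = (-2754, -243, -1674).
The plane has equation n·P = 81351. For N: n·N = 79623.
79623 ≠ 81351, so N is off the plane.

No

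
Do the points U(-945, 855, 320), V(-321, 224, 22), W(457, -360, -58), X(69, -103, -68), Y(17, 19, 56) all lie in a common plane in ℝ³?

No

The plane through U, V, W has normal n = UV × UW = (-123552, -181924, 126502) and equation n·P = 1692260.
Checking the remaining points: n·X = 1610948, n·Y = 1527172.
Since n·X = 1610948 ≠ 1692260, X is off the plane and the points are not all coplanar.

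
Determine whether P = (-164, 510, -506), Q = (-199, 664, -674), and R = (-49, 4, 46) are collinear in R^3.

Yes

PQ = (-35, 154, -168), PR = (115, -506, 552).
PQ × PR = (0, 0, 0).
The cross product vanishes, so the three points are collinear.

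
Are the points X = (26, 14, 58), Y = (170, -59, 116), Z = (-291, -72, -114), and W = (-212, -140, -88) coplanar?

No

The four points are coplanar iff the 3×3 determinant with rows XY, XZ, XW is zero.
Rows: (144, -73, 58), (-317, -86, -172), (-238, -154, -146).
Expanding along the first row: (144)(-13932) − (-73)(5346) + (58)(28350) = 28350.
Nonzero ⇒ not coplanar.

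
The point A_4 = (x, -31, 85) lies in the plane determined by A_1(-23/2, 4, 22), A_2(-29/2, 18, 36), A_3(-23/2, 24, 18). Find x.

-43/2

The plane through A_1, A_2, A_3 has equation −336x − 12y − 60z = 2496.
Substituting A_4: (-336)x + (-4728) = 2496, so x = -43/2.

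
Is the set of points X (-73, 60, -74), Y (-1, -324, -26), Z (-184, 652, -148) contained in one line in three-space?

Yes

XY = (72, -384, 48), XZ = (-111, 592, -74).
XY × XZ = (0, 0, 0).
The cross product vanishes, so the three points are collinear.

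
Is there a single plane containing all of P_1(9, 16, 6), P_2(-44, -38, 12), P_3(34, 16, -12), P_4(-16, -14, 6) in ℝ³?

A normal to the plane through P_1, P_2, P_3 is n = P_1P_2 × P_1P_3 = (972, -804, 1350).
The plane has equation n·P = 3984. For P_4: n·P_4 = 3804.
3804 ≠ 3984, so P_4 is off the plane.

No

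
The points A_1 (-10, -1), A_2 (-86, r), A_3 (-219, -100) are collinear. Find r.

-37

Collinearity: (A_2 − A_1) must be parallel to (A_3 − A_1) = (-209, -99).
Cross-multiplying the components: (r − (-1))·(-209) = (-76)·(-99).
Solving gives r = -37.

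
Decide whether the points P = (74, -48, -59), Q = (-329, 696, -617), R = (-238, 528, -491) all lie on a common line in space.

Yes

PQ = (-403, 744, -558), PR = (-312, 576, -432).
PQ × PR = (0, 0, 0).
The cross product vanishes, so the three points are collinear.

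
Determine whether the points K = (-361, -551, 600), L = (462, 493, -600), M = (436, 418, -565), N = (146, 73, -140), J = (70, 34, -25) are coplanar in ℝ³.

No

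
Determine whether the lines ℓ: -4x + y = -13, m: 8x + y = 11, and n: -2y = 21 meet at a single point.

No

Intersecting ℓ and m: solving the 2×2 system gives (x, y) = (2, -5).
Substitute into n: (0)(2) + (-2)(-5) = 10.
But n requires 21 ≠ 10, so the three lines have no common point.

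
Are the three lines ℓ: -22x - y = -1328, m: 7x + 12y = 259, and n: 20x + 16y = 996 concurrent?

Yes

Lines aᵢx + bᵢy = cᵢ with pairwise distinct directions are concurrent exactly when det[aᵢ bᵢ cᵢ] = 0.
Here the determinant is 0.
It vanishes, so the lines are concurrent at (61, -14).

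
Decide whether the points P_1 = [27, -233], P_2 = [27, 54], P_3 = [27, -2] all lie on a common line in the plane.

P_1P_2 = (0, 287), P_1P_3 = (0, 231).
det[P_1P_2; P_1P_3] = (0)(231) − (287)(0) = 0.
The determinant is zero, so the points are collinear.

Yes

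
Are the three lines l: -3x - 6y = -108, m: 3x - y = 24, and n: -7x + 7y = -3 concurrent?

Intersecting l and m: solving the 2×2 system gives (x, y) = (12, 12).
Substitute into n: (-7)(12) + (7)(12) = 0.
But n requires -3 ≠ 0, so the three lines have no common point.

No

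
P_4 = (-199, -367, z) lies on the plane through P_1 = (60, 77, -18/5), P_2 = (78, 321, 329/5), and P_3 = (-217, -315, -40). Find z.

-307/5

Coplanarity requires P_1P_2 · (P_1P_3 × P_1P_4) = 0.
P_1P_2 = (18, 244, 347/5), P_1P_3 = (-277, -392, -182/5); the triple product is linear in z with coefficient 60532 and constant term 18583324/5.
Setting it to zero: z = -307/5.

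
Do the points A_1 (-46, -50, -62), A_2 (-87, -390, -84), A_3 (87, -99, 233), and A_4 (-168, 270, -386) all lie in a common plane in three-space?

Yes

A normal to the plane through A_1, A_2, A_3 is n = A_1A_2 × A_1A_3 = (-101378, 9169, 47229).
The plane has equation n·P = 1276740. For A_4: n·A_4 = 1276740.
Equal, so A_4 lies in the plane and all four are coplanar.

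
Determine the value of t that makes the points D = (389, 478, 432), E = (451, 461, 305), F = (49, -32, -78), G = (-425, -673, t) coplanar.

Normal to plane DEF: n = (-56100, 74800, -37400); plane equation n·P = -2225300.
Requiring n·G = -2225300: (-37400)t + (-26497900) = -2225300.
So t = -649.

-649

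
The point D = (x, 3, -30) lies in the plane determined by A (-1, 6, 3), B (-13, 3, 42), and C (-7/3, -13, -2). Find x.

25/3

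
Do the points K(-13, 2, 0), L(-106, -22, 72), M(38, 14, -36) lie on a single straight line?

No

KL = (-93, -24, 72), KM = (51, 12, -36).
KL × KM = (0, 324, 108).
The cross product is nonzero, so the points do not lie on one line.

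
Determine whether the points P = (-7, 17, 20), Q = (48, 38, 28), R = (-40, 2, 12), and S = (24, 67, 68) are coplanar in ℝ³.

With P as base: PQ = (55, 21, 8), PR = (-33, -15, -8), PS = (31, 50, 48).
PR × PS = (-320, 1336, -1185).
PQ · (PR × PS) = 976.
Since 976 ≠ 0, the four points are not coplanar.

No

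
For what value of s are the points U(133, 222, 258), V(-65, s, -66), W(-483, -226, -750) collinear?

78

Direction UW = (-616, -448, -1008). From the x-coordinate of V, the parameter along the line is τ = (-65 − 133)/(-616) = 9/28.
Then s = 222 + 9/28·(-448) = 78.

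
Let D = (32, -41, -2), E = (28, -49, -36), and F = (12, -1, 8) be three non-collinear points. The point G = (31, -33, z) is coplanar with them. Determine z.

12

A normal to the plane is n = DE × DF = (1280, 720, -320).
G lies in the plane iff n · DG = 0.
This gives (-320)z + (3840) = 0, so z = 12.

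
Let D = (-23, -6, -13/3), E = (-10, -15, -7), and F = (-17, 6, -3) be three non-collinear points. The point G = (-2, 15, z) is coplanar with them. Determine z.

-3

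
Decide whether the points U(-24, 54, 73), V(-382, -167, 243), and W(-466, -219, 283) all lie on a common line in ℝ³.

No

UV = (-358, -221, 170), UW = (-442, -273, 210).
Comparing components 3 and 1: (170)(-442) − (-358)(210) = 40 ≠ 0, so UV and UW are not parallel and the points are not collinear.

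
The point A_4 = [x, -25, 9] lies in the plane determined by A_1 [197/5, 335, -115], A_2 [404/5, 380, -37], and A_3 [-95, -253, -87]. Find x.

-7/5

A normal to the plane is n = A_1A_2 × A_1A_3 = (47124, -58212/5, -91476/5).
A_4 lies in the plane iff n · A_1A_4 = 0.
This gives (47124)x + (329868/5) = 0, so x = -7/5.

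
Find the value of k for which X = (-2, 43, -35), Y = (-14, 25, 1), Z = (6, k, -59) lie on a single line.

55

Direction XY = (-12, -18, 36). From the x-coordinate of Z, the parameter along the line is τ = (6 − (-2))/(-12) = -2/3.
Then k = 43 + (-2/3)·(-18) = 55.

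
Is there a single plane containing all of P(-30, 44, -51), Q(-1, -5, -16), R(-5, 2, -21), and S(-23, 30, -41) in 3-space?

Yes

A normal to the plane through P, Q, R is n = PQ × PR = (0, 5, 7).
The plane has equation n·X = -137. For S: n·S = -137.
Equal, so S lies in the plane and all four are coplanar.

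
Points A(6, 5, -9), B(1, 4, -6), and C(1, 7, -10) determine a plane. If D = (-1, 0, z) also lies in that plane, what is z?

0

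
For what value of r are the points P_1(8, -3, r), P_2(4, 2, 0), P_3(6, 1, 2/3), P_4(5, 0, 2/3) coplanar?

The points are coplanar iff P_1P_2 · (P_1P_3 × P_1P_4) = 0.
Expanding, this is linear in r: (3)r + (-6) = 0.
So r = 2.

2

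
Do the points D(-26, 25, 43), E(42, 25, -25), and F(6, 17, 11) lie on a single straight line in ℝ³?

DE = (68, 0, -68), DF = (32, -8, -32).
DE × DF = (-544, 0, -544).
The cross product is nonzero, so the points do not lie on one line.

No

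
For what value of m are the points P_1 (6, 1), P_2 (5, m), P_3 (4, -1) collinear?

The three points are collinear iff det[P_1P_2; P_1P_3] = 0.
This determinant is linear in m: (2)m + (0) = 0, so m = 0.

0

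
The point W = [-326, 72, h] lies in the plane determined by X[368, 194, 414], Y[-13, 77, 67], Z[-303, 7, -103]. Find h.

Coplanarity requires XY · (XZ × XW) = 0.
XY = (-381, -117, -347), XZ = (-671, -187, -517); the triple product is linear in h with coefficient -7260 and constant term 1684320.
Setting it to zero: h = 232.

232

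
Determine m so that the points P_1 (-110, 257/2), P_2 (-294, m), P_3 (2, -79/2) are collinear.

809/2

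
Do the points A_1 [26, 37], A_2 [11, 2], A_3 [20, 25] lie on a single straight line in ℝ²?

No

A_1A_2 = (-15, -35), A_1A_3 = (-6, -12).
If collinear, A_1A_3 would be a scalar multiple of A_1A_2. But (-15)·(-12) ≠ (-35)·(-6) (difference -30), so they are not parallel; the points are not collinear.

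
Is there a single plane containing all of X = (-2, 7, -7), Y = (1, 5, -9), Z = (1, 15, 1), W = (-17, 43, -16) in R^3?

No

With X as base: XY = (3, -2, -2), XZ = (3, 8, 8), XW = (-15, 36, -9).
XZ × XW = (-360, -93, 228).
XY · (XZ × XW) = -1350.
Since -1350 ≠ 0, the four points are not coplanar.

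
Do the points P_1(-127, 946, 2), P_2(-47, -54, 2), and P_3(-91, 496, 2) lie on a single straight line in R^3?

Yes

P_1P_2 = (80, -1000, 0), P_1P_3 = (36, -450, 0).
P_1P_2 × P_1P_3 = (0, 0, 0).
The cross product vanishes, so the three points are collinear.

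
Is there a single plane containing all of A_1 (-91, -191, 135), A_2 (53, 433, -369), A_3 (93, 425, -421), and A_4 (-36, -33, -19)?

The four points are coplanar iff the 3×3 determinant with rows A_1A_2, A_1A_3, A_1A_4 is zero.
Rows: (144, 624, -504), (184, 616, -556), (55, 158, -154).
Expanding along the first row: (144)(-7016) − (624)(2244) + (-504)(-4808) = 12672.
Nonzero ⇒ not coplanar.

No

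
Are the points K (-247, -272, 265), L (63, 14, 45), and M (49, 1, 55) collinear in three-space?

KL = (310, 286, -220), KM = (296, 273, -210).
Comparing components 3 and 1: (-220)(296) − (310)(-210) = -20 ≠ 0, so KL and KM are not parallel and the points are not collinear.

No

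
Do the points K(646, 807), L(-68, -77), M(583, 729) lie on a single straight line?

Yes

KL = (-714, -884), KM = (-63, -78).
Checking proportionality: KM = 3/34·KL, so the vectors are parallel and the points are collinear.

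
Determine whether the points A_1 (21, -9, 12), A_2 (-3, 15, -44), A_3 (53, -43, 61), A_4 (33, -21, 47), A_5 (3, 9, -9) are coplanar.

No

The plane through A_1, A_2, A_3 has normal n = A_1A_2 × A_1A_3 = (-728, -616, 48) and equation n·P = -9168.
Checking the remaining points: n·A_4 = -8832, n·A_5 = -8160.
Since n·A_4 = -8832 ≠ -9168, A_4 is off the plane and the points are not all coplanar.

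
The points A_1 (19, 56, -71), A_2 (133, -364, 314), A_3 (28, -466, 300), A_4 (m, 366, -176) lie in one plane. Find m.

The points are coplanar iff A_1A_2 · (A_1A_3 × A_1A_4) = 0.
Expanding, this is linear in m: (45150)m + (-7043400) = 0.
So m = 156.

156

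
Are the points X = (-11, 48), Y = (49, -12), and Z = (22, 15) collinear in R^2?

Yes

XY = (60, -60), XZ = (33, -33).
Checking proportionality: XZ = 11/20·XY, so the vectors are parallel and the points are collinear.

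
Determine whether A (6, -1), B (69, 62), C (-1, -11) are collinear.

AB = (63, 63), AC = (-7, -10).
Twice the signed area of △ABC is (63)(-10) − (63)(-7) = -189.
The area is nonzero, so the three points are not collinear.

No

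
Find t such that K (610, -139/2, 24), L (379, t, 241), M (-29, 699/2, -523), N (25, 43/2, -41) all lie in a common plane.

Normal to plane KMN: n = (22542, 278460, 186966); plane equation n·P = -1115166.
Requiring n·L = -1115166: (278460)t + (53602224) = -1115166.
So t = -393/2.

-393/2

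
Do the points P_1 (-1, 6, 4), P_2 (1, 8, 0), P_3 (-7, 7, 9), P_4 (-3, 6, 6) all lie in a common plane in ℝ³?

Yes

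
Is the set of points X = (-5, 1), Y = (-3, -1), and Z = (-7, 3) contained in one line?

Yes

XY = (2, -2), XZ = (-2, 2).
Checking proportionality: XZ = -1·XY, so the vectors are parallel and the points are collinear.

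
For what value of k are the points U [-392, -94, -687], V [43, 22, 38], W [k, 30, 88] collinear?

73

Collinearity requires UV × UW = 0; each component is linear in k.
The y-component gives (725)k + (-52925) = 0, so k = 73.
The remaining components then also vanish.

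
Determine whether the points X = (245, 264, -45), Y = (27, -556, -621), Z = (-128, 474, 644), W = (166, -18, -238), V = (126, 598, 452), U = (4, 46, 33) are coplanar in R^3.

The plane through X, Y, Z has normal n = XY × XZ = (-444020, 365050, -351640) and equation n·P = 3412100.
Checking the remaining points: n·W = 3412100, n·V = 3412100, n·U = 3412100.
All equal 3412100, so all 6 points lie in one plane.

Yes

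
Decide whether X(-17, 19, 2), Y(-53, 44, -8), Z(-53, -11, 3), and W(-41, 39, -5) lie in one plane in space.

No

A normal to the plane through X, Y, Z is n = XY × XZ = (-275, 396, 1980).
The plane has equation n·P = 16159. For W: n·W = 16819.
16819 ≠ 16159, so W is off the plane.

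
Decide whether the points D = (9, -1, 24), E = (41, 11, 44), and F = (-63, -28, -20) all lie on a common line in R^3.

DE = (32, 12, 20), DF = (-72, -27, -44).
DE × DF = (12, -32, 0).
The cross product is nonzero, so the points do not lie on one line.

No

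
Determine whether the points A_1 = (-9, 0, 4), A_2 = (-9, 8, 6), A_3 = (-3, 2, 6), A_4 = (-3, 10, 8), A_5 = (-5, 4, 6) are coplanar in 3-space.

Yes

The plane through A_1, A_2, A_3 has normal n = A_1A_2 × A_1A_3 = (12, 12, -48) and equation n·P = -300.
Checking the remaining points: n·A_4 = -300, n·A_5 = -300.
All equal -300, so all 5 points lie in one plane.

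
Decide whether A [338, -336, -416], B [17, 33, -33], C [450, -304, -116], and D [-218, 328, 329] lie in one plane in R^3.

The four points are coplanar iff the 3×3 determinant with rows AB, AC, AD is zero.
Rows: (-321, 369, 383), (112, 32, 300), (-556, 664, 745).
Expanding along the first row: (-321)(-175360) − (369)(250240) + (383)(92160) = -750720.
Nonzero ⇒ not coplanar.

No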